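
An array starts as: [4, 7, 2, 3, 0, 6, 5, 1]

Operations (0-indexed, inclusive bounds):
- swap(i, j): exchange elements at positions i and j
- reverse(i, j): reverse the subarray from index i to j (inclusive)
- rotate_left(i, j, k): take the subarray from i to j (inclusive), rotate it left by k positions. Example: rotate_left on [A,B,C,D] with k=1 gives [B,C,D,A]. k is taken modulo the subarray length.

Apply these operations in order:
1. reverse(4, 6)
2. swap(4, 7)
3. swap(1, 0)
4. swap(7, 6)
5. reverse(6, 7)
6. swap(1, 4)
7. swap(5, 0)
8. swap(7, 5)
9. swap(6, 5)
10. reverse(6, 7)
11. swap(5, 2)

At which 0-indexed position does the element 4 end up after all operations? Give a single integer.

Answer: 4

Derivation:
After 1 (reverse(4, 6)): [4, 7, 2, 3, 5, 6, 0, 1]
After 2 (swap(4, 7)): [4, 7, 2, 3, 1, 6, 0, 5]
After 3 (swap(1, 0)): [7, 4, 2, 3, 1, 6, 0, 5]
After 4 (swap(7, 6)): [7, 4, 2, 3, 1, 6, 5, 0]
After 5 (reverse(6, 7)): [7, 4, 2, 3, 1, 6, 0, 5]
After 6 (swap(1, 4)): [7, 1, 2, 3, 4, 6, 0, 5]
After 7 (swap(5, 0)): [6, 1, 2, 3, 4, 7, 0, 5]
After 8 (swap(7, 5)): [6, 1, 2, 3, 4, 5, 0, 7]
After 9 (swap(6, 5)): [6, 1, 2, 3, 4, 0, 5, 7]
After 10 (reverse(6, 7)): [6, 1, 2, 3, 4, 0, 7, 5]
After 11 (swap(5, 2)): [6, 1, 0, 3, 4, 2, 7, 5]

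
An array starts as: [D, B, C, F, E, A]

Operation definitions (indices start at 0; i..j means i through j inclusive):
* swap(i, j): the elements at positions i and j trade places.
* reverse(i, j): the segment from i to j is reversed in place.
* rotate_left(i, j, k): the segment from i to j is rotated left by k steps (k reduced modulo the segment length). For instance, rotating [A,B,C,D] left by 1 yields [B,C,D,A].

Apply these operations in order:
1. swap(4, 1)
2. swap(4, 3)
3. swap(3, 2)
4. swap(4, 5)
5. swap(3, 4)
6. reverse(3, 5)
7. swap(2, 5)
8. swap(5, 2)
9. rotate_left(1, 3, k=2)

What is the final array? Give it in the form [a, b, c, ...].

Answer: [D, F, E, B, C, A]

Derivation:
After 1 (swap(4, 1)): [D, E, C, F, B, A]
After 2 (swap(4, 3)): [D, E, C, B, F, A]
After 3 (swap(3, 2)): [D, E, B, C, F, A]
After 4 (swap(4, 5)): [D, E, B, C, A, F]
After 5 (swap(3, 4)): [D, E, B, A, C, F]
After 6 (reverse(3, 5)): [D, E, B, F, C, A]
After 7 (swap(2, 5)): [D, E, A, F, C, B]
After 8 (swap(5, 2)): [D, E, B, F, C, A]
After 9 (rotate_left(1, 3, k=2)): [D, F, E, B, C, A]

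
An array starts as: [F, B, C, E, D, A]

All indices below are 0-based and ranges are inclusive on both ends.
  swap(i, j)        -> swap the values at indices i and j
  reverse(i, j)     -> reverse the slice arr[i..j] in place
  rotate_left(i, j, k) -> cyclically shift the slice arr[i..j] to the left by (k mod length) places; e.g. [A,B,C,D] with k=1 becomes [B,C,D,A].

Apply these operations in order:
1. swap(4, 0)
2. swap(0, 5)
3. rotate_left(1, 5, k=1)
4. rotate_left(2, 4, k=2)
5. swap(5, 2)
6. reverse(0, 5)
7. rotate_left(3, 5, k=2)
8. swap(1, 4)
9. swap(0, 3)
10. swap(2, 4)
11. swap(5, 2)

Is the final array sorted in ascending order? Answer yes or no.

After 1 (swap(4, 0)): [D, B, C, E, F, A]
After 2 (swap(0, 5)): [A, B, C, E, F, D]
After 3 (rotate_left(1, 5, k=1)): [A, C, E, F, D, B]
After 4 (rotate_left(2, 4, k=2)): [A, C, D, E, F, B]
After 5 (swap(5, 2)): [A, C, B, E, F, D]
After 6 (reverse(0, 5)): [D, F, E, B, C, A]
After 7 (rotate_left(3, 5, k=2)): [D, F, E, A, B, C]
After 8 (swap(1, 4)): [D, B, E, A, F, C]
After 9 (swap(0, 3)): [A, B, E, D, F, C]
After 10 (swap(2, 4)): [A, B, F, D, E, C]
After 11 (swap(5, 2)): [A, B, C, D, E, F]

Answer: yes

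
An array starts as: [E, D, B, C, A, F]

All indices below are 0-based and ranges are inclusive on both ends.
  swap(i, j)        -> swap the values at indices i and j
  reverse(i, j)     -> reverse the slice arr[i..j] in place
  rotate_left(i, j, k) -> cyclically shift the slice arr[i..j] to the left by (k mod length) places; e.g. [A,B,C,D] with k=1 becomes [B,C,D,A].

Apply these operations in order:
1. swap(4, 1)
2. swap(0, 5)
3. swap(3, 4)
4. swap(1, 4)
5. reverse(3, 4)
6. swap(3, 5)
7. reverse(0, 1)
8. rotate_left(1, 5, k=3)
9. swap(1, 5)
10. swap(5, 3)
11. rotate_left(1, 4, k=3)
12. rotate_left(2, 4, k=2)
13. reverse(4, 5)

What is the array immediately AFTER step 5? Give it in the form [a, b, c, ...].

After 1 (swap(4, 1)): [E, A, B, C, D, F]
After 2 (swap(0, 5)): [F, A, B, C, D, E]
After 3 (swap(3, 4)): [F, A, B, D, C, E]
After 4 (swap(1, 4)): [F, C, B, D, A, E]
After 5 (reverse(3, 4)): [F, C, B, A, D, E]

Answer: [F, C, B, A, D, E]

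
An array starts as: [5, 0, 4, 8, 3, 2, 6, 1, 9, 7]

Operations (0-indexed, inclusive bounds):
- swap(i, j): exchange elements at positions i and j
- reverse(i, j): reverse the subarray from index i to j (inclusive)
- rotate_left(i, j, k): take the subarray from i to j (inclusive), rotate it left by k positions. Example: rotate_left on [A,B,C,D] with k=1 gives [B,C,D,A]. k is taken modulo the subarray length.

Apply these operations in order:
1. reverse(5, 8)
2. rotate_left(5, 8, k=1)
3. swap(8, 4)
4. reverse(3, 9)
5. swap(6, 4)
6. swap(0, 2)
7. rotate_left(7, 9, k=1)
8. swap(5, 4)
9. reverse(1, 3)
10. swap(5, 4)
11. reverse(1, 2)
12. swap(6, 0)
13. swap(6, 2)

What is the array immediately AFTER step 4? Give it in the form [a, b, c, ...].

Answer: [5, 0, 4, 7, 3, 2, 6, 1, 9, 8]

Derivation:
After 1 (reverse(5, 8)): [5, 0, 4, 8, 3, 9, 1, 6, 2, 7]
After 2 (rotate_left(5, 8, k=1)): [5, 0, 4, 8, 3, 1, 6, 2, 9, 7]
After 3 (swap(8, 4)): [5, 0, 4, 8, 9, 1, 6, 2, 3, 7]
After 4 (reverse(3, 9)): [5, 0, 4, 7, 3, 2, 6, 1, 9, 8]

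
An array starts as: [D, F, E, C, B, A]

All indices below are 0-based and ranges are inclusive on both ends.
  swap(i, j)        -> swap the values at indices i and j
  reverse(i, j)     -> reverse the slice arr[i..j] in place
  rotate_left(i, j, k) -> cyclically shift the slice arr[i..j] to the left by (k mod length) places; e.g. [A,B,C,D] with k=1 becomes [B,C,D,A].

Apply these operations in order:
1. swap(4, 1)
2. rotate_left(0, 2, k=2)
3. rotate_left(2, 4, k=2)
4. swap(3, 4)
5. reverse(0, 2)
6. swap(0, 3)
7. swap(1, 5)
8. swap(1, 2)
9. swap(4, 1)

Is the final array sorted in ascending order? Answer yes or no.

Answer: no

Derivation:
After 1 (swap(4, 1)): [D, B, E, C, F, A]
After 2 (rotate_left(0, 2, k=2)): [E, D, B, C, F, A]
After 3 (rotate_left(2, 4, k=2)): [E, D, F, B, C, A]
After 4 (swap(3, 4)): [E, D, F, C, B, A]
After 5 (reverse(0, 2)): [F, D, E, C, B, A]
After 6 (swap(0, 3)): [C, D, E, F, B, A]
After 7 (swap(1, 5)): [C, A, E, F, B, D]
After 8 (swap(1, 2)): [C, E, A, F, B, D]
After 9 (swap(4, 1)): [C, B, A, F, E, D]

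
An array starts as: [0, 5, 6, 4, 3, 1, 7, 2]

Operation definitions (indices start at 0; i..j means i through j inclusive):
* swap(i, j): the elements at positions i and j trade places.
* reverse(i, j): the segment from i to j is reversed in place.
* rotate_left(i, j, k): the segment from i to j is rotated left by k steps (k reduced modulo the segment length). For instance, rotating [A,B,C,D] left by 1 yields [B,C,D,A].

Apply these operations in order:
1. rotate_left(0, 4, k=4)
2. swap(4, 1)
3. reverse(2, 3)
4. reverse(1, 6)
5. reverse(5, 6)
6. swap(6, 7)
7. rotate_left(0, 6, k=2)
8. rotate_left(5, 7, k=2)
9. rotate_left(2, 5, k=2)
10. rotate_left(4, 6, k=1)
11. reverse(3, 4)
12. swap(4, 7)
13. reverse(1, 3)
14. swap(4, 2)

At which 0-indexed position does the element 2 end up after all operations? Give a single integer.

Answer: 4

Derivation:
After 1 (rotate_left(0, 4, k=4)): [3, 0, 5, 6, 4, 1, 7, 2]
After 2 (swap(4, 1)): [3, 4, 5, 6, 0, 1, 7, 2]
After 3 (reverse(2, 3)): [3, 4, 6, 5, 0, 1, 7, 2]
After 4 (reverse(1, 6)): [3, 7, 1, 0, 5, 6, 4, 2]
After 5 (reverse(5, 6)): [3, 7, 1, 0, 5, 4, 6, 2]
After 6 (swap(6, 7)): [3, 7, 1, 0, 5, 4, 2, 6]
After 7 (rotate_left(0, 6, k=2)): [1, 0, 5, 4, 2, 3, 7, 6]
After 8 (rotate_left(5, 7, k=2)): [1, 0, 5, 4, 2, 6, 3, 7]
After 9 (rotate_left(2, 5, k=2)): [1, 0, 2, 6, 5, 4, 3, 7]
After 10 (rotate_left(4, 6, k=1)): [1, 0, 2, 6, 4, 3, 5, 7]
After 11 (reverse(3, 4)): [1, 0, 2, 4, 6, 3, 5, 7]
After 12 (swap(4, 7)): [1, 0, 2, 4, 7, 3, 5, 6]
After 13 (reverse(1, 3)): [1, 4, 2, 0, 7, 3, 5, 6]
After 14 (swap(4, 2)): [1, 4, 7, 0, 2, 3, 5, 6]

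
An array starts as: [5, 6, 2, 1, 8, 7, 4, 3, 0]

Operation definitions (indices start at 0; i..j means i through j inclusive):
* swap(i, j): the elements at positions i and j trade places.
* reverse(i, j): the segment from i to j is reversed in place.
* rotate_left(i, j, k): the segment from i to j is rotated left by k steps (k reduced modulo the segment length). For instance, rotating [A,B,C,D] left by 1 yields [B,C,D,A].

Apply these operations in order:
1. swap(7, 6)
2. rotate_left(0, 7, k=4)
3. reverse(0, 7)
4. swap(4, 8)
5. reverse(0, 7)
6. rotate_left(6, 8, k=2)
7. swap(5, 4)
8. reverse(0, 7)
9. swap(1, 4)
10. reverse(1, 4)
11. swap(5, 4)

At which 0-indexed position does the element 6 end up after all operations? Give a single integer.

Answer: 2

Derivation:
After 1 (swap(7, 6)): [5, 6, 2, 1, 8, 7, 3, 4, 0]
After 2 (rotate_left(0, 7, k=4)): [8, 7, 3, 4, 5, 6, 2, 1, 0]
After 3 (reverse(0, 7)): [1, 2, 6, 5, 4, 3, 7, 8, 0]
After 4 (swap(4, 8)): [1, 2, 6, 5, 0, 3, 7, 8, 4]
After 5 (reverse(0, 7)): [8, 7, 3, 0, 5, 6, 2, 1, 4]
After 6 (rotate_left(6, 8, k=2)): [8, 7, 3, 0, 5, 6, 4, 2, 1]
After 7 (swap(5, 4)): [8, 7, 3, 0, 6, 5, 4, 2, 1]
After 8 (reverse(0, 7)): [2, 4, 5, 6, 0, 3, 7, 8, 1]
After 9 (swap(1, 4)): [2, 0, 5, 6, 4, 3, 7, 8, 1]
After 10 (reverse(1, 4)): [2, 4, 6, 5, 0, 3, 7, 8, 1]
After 11 (swap(5, 4)): [2, 4, 6, 5, 3, 0, 7, 8, 1]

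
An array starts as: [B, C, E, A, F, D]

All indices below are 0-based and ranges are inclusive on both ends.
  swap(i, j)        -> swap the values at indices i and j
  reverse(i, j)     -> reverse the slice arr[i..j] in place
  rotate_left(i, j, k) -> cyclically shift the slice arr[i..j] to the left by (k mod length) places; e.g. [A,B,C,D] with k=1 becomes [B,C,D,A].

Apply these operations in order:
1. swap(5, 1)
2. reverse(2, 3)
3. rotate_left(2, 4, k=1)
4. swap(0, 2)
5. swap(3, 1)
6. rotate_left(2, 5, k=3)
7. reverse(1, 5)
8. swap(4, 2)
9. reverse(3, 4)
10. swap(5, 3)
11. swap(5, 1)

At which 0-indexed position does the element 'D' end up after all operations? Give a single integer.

After 1 (swap(5, 1)): [B, D, E, A, F, C]
After 2 (reverse(2, 3)): [B, D, A, E, F, C]
After 3 (rotate_left(2, 4, k=1)): [B, D, E, F, A, C]
After 4 (swap(0, 2)): [E, D, B, F, A, C]
After 5 (swap(3, 1)): [E, F, B, D, A, C]
After 6 (rotate_left(2, 5, k=3)): [E, F, C, B, D, A]
After 7 (reverse(1, 5)): [E, A, D, B, C, F]
After 8 (swap(4, 2)): [E, A, C, B, D, F]
After 9 (reverse(3, 4)): [E, A, C, D, B, F]
After 10 (swap(5, 3)): [E, A, C, F, B, D]
After 11 (swap(5, 1)): [E, D, C, F, B, A]

Answer: 1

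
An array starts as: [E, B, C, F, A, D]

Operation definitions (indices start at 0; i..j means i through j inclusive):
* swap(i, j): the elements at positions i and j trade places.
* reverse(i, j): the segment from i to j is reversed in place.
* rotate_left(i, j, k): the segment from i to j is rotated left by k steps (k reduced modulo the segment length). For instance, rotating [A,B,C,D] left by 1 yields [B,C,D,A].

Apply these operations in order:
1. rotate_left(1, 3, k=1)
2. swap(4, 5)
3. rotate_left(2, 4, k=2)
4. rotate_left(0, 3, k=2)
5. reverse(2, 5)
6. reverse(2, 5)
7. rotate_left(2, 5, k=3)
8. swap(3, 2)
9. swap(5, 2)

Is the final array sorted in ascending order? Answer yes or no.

After 1 (rotate_left(1, 3, k=1)): [E, C, F, B, A, D]
After 2 (swap(4, 5)): [E, C, F, B, D, A]
After 3 (rotate_left(2, 4, k=2)): [E, C, D, F, B, A]
After 4 (rotate_left(0, 3, k=2)): [D, F, E, C, B, A]
After 5 (reverse(2, 5)): [D, F, A, B, C, E]
After 6 (reverse(2, 5)): [D, F, E, C, B, A]
After 7 (rotate_left(2, 5, k=3)): [D, F, A, E, C, B]
After 8 (swap(3, 2)): [D, F, E, A, C, B]
After 9 (swap(5, 2)): [D, F, B, A, C, E]

Answer: no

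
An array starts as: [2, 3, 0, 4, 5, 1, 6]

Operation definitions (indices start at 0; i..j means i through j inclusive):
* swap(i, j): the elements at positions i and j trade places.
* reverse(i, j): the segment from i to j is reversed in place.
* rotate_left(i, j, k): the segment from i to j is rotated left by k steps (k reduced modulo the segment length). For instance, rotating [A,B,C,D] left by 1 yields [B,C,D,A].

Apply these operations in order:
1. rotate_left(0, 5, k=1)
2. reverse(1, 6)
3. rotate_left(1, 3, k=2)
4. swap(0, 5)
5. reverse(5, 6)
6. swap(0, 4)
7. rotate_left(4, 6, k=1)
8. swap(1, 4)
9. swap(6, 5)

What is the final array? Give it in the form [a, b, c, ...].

Answer: [5, 0, 6, 2, 1, 4, 3]

Derivation:
After 1 (rotate_left(0, 5, k=1)): [3, 0, 4, 5, 1, 2, 6]
After 2 (reverse(1, 6)): [3, 6, 2, 1, 5, 4, 0]
After 3 (rotate_left(1, 3, k=2)): [3, 1, 6, 2, 5, 4, 0]
After 4 (swap(0, 5)): [4, 1, 6, 2, 5, 3, 0]
After 5 (reverse(5, 6)): [4, 1, 6, 2, 5, 0, 3]
After 6 (swap(0, 4)): [5, 1, 6, 2, 4, 0, 3]
After 7 (rotate_left(4, 6, k=1)): [5, 1, 6, 2, 0, 3, 4]
After 8 (swap(1, 4)): [5, 0, 6, 2, 1, 3, 4]
After 9 (swap(6, 5)): [5, 0, 6, 2, 1, 4, 3]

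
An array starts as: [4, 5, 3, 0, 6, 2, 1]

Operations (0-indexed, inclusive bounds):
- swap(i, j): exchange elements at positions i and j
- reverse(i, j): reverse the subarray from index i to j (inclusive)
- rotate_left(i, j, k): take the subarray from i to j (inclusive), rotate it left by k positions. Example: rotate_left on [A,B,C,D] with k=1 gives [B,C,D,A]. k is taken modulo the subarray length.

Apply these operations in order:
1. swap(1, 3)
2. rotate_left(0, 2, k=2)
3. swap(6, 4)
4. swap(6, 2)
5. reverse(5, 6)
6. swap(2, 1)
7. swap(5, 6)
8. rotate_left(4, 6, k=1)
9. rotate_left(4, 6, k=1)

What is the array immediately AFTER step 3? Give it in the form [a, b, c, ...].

After 1 (swap(1, 3)): [4, 0, 3, 5, 6, 2, 1]
After 2 (rotate_left(0, 2, k=2)): [3, 4, 0, 5, 6, 2, 1]
After 3 (swap(6, 4)): [3, 4, 0, 5, 1, 2, 6]

Answer: [3, 4, 0, 5, 1, 2, 6]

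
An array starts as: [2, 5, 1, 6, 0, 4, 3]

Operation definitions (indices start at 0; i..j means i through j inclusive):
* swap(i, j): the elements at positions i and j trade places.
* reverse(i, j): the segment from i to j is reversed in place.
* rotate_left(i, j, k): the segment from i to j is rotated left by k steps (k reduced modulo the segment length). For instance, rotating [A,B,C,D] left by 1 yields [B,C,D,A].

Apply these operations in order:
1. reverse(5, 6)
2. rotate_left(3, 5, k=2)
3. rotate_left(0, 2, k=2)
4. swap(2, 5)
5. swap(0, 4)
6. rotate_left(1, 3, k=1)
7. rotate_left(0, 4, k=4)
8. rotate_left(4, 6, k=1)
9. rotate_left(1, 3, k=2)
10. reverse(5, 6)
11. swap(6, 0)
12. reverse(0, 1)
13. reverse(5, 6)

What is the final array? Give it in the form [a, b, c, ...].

After 1 (reverse(5, 6)): [2, 5, 1, 6, 0, 3, 4]
After 2 (rotate_left(3, 5, k=2)): [2, 5, 1, 3, 6, 0, 4]
After 3 (rotate_left(0, 2, k=2)): [1, 2, 5, 3, 6, 0, 4]
After 4 (swap(2, 5)): [1, 2, 0, 3, 6, 5, 4]
After 5 (swap(0, 4)): [6, 2, 0, 3, 1, 5, 4]
After 6 (rotate_left(1, 3, k=1)): [6, 0, 3, 2, 1, 5, 4]
After 7 (rotate_left(0, 4, k=4)): [1, 6, 0, 3, 2, 5, 4]
After 8 (rotate_left(4, 6, k=1)): [1, 6, 0, 3, 5, 4, 2]
After 9 (rotate_left(1, 3, k=2)): [1, 3, 6, 0, 5, 4, 2]
After 10 (reverse(5, 6)): [1, 3, 6, 0, 5, 2, 4]
After 11 (swap(6, 0)): [4, 3, 6, 0, 5, 2, 1]
After 12 (reverse(0, 1)): [3, 4, 6, 0, 5, 2, 1]
After 13 (reverse(5, 6)): [3, 4, 6, 0, 5, 1, 2]

Answer: [3, 4, 6, 0, 5, 1, 2]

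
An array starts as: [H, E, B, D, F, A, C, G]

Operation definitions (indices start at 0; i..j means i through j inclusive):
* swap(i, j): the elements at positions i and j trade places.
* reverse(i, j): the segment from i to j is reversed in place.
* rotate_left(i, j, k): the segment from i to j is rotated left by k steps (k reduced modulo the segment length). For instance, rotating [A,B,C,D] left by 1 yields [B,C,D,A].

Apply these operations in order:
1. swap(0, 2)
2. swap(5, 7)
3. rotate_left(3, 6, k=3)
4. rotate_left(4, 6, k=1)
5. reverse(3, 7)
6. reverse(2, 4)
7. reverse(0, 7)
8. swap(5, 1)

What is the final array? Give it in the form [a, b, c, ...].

Answer: [C, D, G, H, A, F, E, B]

Derivation:
After 1 (swap(0, 2)): [B, E, H, D, F, A, C, G]
After 2 (swap(5, 7)): [B, E, H, D, F, G, C, A]
After 3 (rotate_left(3, 6, k=3)): [B, E, H, C, D, F, G, A]
After 4 (rotate_left(4, 6, k=1)): [B, E, H, C, F, G, D, A]
After 5 (reverse(3, 7)): [B, E, H, A, D, G, F, C]
After 6 (reverse(2, 4)): [B, E, D, A, H, G, F, C]
After 7 (reverse(0, 7)): [C, F, G, H, A, D, E, B]
After 8 (swap(5, 1)): [C, D, G, H, A, F, E, B]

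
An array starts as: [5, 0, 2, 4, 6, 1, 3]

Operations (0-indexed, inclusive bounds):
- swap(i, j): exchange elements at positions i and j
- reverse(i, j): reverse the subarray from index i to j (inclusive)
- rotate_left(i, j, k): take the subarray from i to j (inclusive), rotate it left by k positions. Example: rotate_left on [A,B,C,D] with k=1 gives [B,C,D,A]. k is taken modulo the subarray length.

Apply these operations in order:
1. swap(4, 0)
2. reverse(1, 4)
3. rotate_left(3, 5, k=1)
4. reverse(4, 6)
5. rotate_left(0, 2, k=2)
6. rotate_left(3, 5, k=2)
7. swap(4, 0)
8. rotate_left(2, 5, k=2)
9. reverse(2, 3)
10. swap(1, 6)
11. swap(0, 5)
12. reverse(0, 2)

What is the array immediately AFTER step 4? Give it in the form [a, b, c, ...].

After 1 (swap(4, 0)): [6, 0, 2, 4, 5, 1, 3]
After 2 (reverse(1, 4)): [6, 5, 4, 2, 0, 1, 3]
After 3 (rotate_left(3, 5, k=1)): [6, 5, 4, 0, 1, 2, 3]
After 4 (reverse(4, 6)): [6, 5, 4, 0, 3, 2, 1]

Answer: [6, 5, 4, 0, 3, 2, 1]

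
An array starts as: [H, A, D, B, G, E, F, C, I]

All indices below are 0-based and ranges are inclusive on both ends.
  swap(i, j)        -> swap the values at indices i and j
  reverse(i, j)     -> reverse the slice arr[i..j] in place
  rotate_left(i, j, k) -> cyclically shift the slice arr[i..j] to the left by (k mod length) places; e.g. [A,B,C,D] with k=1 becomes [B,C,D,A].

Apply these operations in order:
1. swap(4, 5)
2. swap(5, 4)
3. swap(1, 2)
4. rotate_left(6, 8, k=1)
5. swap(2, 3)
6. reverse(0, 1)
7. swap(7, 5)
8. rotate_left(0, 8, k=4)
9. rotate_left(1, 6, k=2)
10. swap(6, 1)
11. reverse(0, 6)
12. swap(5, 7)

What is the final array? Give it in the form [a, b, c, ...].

Answer: [E, I, H, D, F, B, G, C, A]

Derivation:
After 1 (swap(4, 5)): [H, A, D, B, E, G, F, C, I]
After 2 (swap(5, 4)): [H, A, D, B, G, E, F, C, I]
After 3 (swap(1, 2)): [H, D, A, B, G, E, F, C, I]
After 4 (rotate_left(6, 8, k=1)): [H, D, A, B, G, E, C, I, F]
After 5 (swap(2, 3)): [H, D, B, A, G, E, C, I, F]
After 6 (reverse(0, 1)): [D, H, B, A, G, E, C, I, F]
After 7 (swap(7, 5)): [D, H, B, A, G, I, C, E, F]
After 8 (rotate_left(0, 8, k=4)): [G, I, C, E, F, D, H, B, A]
After 9 (rotate_left(1, 6, k=2)): [G, E, F, D, H, I, C, B, A]
After 10 (swap(6, 1)): [G, C, F, D, H, I, E, B, A]
After 11 (reverse(0, 6)): [E, I, H, D, F, C, G, B, A]
After 12 (swap(5, 7)): [E, I, H, D, F, B, G, C, A]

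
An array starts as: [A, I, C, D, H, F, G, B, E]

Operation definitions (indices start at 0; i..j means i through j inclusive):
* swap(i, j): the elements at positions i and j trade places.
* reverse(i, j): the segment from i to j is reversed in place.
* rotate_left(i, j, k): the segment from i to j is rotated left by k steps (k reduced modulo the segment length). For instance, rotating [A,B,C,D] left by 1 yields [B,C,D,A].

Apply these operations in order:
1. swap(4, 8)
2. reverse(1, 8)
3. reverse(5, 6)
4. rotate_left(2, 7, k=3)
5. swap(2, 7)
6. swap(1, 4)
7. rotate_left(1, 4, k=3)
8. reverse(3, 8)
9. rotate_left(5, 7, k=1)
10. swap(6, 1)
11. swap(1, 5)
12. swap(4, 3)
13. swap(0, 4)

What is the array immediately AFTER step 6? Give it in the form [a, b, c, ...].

Answer: [A, C, F, E, H, B, G, D, I]

Derivation:
After 1 (swap(4, 8)): [A, I, C, D, E, F, G, B, H]
After 2 (reverse(1, 8)): [A, H, B, G, F, E, D, C, I]
After 3 (reverse(5, 6)): [A, H, B, G, F, D, E, C, I]
After 4 (rotate_left(2, 7, k=3)): [A, H, D, E, C, B, G, F, I]
After 5 (swap(2, 7)): [A, H, F, E, C, B, G, D, I]
After 6 (swap(1, 4)): [A, C, F, E, H, B, G, D, I]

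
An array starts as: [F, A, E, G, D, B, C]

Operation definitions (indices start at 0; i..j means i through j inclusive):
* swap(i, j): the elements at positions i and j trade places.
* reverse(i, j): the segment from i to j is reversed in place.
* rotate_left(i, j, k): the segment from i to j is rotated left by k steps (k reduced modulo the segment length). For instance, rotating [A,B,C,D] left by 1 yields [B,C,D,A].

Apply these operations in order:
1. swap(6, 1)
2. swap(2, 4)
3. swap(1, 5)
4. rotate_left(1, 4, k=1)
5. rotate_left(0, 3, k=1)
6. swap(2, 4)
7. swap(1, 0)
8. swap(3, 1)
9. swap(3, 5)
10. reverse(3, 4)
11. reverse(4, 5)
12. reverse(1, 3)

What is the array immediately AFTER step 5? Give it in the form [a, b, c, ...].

Answer: [D, G, E, F, B, C, A]

Derivation:
After 1 (swap(6, 1)): [F, C, E, G, D, B, A]
After 2 (swap(2, 4)): [F, C, D, G, E, B, A]
After 3 (swap(1, 5)): [F, B, D, G, E, C, A]
After 4 (rotate_left(1, 4, k=1)): [F, D, G, E, B, C, A]
After 5 (rotate_left(0, 3, k=1)): [D, G, E, F, B, C, A]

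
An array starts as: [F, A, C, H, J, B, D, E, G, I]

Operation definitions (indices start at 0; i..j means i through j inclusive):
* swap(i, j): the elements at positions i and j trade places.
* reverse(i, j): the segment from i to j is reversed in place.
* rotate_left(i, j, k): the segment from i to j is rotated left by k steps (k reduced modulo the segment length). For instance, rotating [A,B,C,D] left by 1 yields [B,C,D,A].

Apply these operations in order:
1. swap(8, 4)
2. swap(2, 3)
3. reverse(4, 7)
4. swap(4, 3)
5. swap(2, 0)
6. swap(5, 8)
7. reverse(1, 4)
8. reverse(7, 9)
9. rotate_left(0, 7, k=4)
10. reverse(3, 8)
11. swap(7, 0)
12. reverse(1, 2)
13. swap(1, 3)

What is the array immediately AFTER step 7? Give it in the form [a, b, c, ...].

After 1 (swap(8, 4)): [F, A, C, H, G, B, D, E, J, I]
After 2 (swap(2, 3)): [F, A, H, C, G, B, D, E, J, I]
After 3 (reverse(4, 7)): [F, A, H, C, E, D, B, G, J, I]
After 4 (swap(4, 3)): [F, A, H, E, C, D, B, G, J, I]
After 5 (swap(2, 0)): [H, A, F, E, C, D, B, G, J, I]
After 6 (swap(5, 8)): [H, A, F, E, C, J, B, G, D, I]
After 7 (reverse(1, 4)): [H, C, E, F, A, J, B, G, D, I]

Answer: [H, C, E, F, A, J, B, G, D, I]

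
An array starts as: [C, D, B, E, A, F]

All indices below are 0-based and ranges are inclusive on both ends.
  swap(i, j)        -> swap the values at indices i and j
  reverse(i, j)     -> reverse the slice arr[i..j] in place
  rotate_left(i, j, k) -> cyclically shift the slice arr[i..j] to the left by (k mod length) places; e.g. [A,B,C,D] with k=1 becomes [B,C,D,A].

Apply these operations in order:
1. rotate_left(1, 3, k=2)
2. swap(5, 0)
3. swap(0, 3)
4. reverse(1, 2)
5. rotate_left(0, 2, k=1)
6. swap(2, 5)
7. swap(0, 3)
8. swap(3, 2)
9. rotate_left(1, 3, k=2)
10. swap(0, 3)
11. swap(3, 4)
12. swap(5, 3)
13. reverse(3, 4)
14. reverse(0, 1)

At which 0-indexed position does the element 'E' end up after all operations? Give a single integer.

After 1 (rotate_left(1, 3, k=2)): [C, E, D, B, A, F]
After 2 (swap(5, 0)): [F, E, D, B, A, C]
After 3 (swap(0, 3)): [B, E, D, F, A, C]
After 4 (reverse(1, 2)): [B, D, E, F, A, C]
After 5 (rotate_left(0, 2, k=1)): [D, E, B, F, A, C]
After 6 (swap(2, 5)): [D, E, C, F, A, B]
After 7 (swap(0, 3)): [F, E, C, D, A, B]
After 8 (swap(3, 2)): [F, E, D, C, A, B]
After 9 (rotate_left(1, 3, k=2)): [F, C, E, D, A, B]
After 10 (swap(0, 3)): [D, C, E, F, A, B]
After 11 (swap(3, 4)): [D, C, E, A, F, B]
After 12 (swap(5, 3)): [D, C, E, B, F, A]
After 13 (reverse(3, 4)): [D, C, E, F, B, A]
After 14 (reverse(0, 1)): [C, D, E, F, B, A]

Answer: 2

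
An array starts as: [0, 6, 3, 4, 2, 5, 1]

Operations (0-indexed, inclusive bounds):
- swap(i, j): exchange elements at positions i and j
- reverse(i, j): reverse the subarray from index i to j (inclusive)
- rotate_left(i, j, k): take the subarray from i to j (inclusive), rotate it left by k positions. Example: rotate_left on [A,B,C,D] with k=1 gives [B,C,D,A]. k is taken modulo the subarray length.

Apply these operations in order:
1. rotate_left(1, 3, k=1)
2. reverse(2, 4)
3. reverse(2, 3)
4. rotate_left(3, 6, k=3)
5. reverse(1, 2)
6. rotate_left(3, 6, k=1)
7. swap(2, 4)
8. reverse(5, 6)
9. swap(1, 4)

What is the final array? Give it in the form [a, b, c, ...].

Answer: [0, 3, 4, 2, 6, 1, 5]

Derivation:
After 1 (rotate_left(1, 3, k=1)): [0, 3, 4, 6, 2, 5, 1]
After 2 (reverse(2, 4)): [0, 3, 2, 6, 4, 5, 1]
After 3 (reverse(2, 3)): [0, 3, 6, 2, 4, 5, 1]
After 4 (rotate_left(3, 6, k=3)): [0, 3, 6, 1, 2, 4, 5]
After 5 (reverse(1, 2)): [0, 6, 3, 1, 2, 4, 5]
After 6 (rotate_left(3, 6, k=1)): [0, 6, 3, 2, 4, 5, 1]
After 7 (swap(2, 4)): [0, 6, 4, 2, 3, 5, 1]
After 8 (reverse(5, 6)): [0, 6, 4, 2, 3, 1, 5]
After 9 (swap(1, 4)): [0, 3, 4, 2, 6, 1, 5]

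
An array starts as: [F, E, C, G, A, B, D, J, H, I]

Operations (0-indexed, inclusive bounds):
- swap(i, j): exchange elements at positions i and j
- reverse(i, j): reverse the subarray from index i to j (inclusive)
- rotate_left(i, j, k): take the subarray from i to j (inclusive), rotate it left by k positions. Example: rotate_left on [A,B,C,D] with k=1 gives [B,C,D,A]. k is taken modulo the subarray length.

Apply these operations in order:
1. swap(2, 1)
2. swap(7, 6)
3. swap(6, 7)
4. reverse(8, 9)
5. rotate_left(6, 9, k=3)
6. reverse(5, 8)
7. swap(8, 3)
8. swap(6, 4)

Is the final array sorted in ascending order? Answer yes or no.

After 1 (swap(2, 1)): [F, C, E, G, A, B, D, J, H, I]
After 2 (swap(7, 6)): [F, C, E, G, A, B, J, D, H, I]
After 3 (swap(6, 7)): [F, C, E, G, A, B, D, J, H, I]
After 4 (reverse(8, 9)): [F, C, E, G, A, B, D, J, I, H]
After 5 (rotate_left(6, 9, k=3)): [F, C, E, G, A, B, H, D, J, I]
After 6 (reverse(5, 8)): [F, C, E, G, A, J, D, H, B, I]
After 7 (swap(8, 3)): [F, C, E, B, A, J, D, H, G, I]
After 8 (swap(6, 4)): [F, C, E, B, D, J, A, H, G, I]

Answer: no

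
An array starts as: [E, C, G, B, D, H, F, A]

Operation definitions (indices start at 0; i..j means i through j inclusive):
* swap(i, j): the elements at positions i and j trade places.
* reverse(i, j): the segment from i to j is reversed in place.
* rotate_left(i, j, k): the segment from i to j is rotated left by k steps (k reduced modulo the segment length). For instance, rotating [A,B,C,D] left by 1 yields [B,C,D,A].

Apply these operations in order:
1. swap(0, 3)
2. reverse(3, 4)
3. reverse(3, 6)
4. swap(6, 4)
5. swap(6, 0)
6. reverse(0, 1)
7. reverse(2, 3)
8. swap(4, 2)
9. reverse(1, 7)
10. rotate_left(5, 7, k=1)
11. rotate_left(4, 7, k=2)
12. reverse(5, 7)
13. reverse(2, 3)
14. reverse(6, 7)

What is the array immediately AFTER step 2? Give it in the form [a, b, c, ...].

Answer: [B, C, G, D, E, H, F, A]

Derivation:
After 1 (swap(0, 3)): [B, C, G, E, D, H, F, A]
After 2 (reverse(3, 4)): [B, C, G, D, E, H, F, A]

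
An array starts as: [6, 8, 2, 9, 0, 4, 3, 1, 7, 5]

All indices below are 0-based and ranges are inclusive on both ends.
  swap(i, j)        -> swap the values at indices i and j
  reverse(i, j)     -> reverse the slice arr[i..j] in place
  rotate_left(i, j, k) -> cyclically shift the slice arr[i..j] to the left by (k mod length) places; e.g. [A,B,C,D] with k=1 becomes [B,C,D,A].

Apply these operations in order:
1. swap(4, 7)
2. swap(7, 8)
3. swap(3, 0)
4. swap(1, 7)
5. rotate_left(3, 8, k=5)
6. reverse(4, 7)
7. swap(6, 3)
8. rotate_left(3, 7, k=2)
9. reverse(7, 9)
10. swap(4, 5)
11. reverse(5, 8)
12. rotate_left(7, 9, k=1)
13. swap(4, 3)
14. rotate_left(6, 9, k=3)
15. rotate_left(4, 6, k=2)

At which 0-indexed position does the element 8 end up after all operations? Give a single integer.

Answer: 6

Derivation:
After 1 (swap(4, 7)): [6, 8, 2, 9, 1, 4, 3, 0, 7, 5]
After 2 (swap(7, 8)): [6, 8, 2, 9, 1, 4, 3, 7, 0, 5]
After 3 (swap(3, 0)): [9, 8, 2, 6, 1, 4, 3, 7, 0, 5]
After 4 (swap(1, 7)): [9, 7, 2, 6, 1, 4, 3, 8, 0, 5]
After 5 (rotate_left(3, 8, k=5)): [9, 7, 2, 0, 6, 1, 4, 3, 8, 5]
After 6 (reverse(4, 7)): [9, 7, 2, 0, 3, 4, 1, 6, 8, 5]
After 7 (swap(6, 3)): [9, 7, 2, 1, 3, 4, 0, 6, 8, 5]
After 8 (rotate_left(3, 7, k=2)): [9, 7, 2, 4, 0, 6, 1, 3, 8, 5]
After 9 (reverse(7, 9)): [9, 7, 2, 4, 0, 6, 1, 5, 8, 3]
After 10 (swap(4, 5)): [9, 7, 2, 4, 6, 0, 1, 5, 8, 3]
After 11 (reverse(5, 8)): [9, 7, 2, 4, 6, 8, 5, 1, 0, 3]
After 12 (rotate_left(7, 9, k=1)): [9, 7, 2, 4, 6, 8, 5, 0, 3, 1]
After 13 (swap(4, 3)): [9, 7, 2, 6, 4, 8, 5, 0, 3, 1]
After 14 (rotate_left(6, 9, k=3)): [9, 7, 2, 6, 4, 8, 1, 5, 0, 3]
After 15 (rotate_left(4, 6, k=2)): [9, 7, 2, 6, 1, 4, 8, 5, 0, 3]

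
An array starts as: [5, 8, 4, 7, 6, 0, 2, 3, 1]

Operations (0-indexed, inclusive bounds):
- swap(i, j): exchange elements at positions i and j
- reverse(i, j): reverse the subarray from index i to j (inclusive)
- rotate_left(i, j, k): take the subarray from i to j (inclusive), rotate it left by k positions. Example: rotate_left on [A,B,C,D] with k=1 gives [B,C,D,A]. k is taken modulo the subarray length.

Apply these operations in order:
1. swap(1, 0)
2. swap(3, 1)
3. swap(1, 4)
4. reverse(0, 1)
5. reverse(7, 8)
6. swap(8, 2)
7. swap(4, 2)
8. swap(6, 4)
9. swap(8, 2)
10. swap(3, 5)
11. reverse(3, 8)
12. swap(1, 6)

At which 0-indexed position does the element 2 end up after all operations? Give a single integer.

Answer: 7

Derivation:
After 1 (swap(1, 0)): [8, 5, 4, 7, 6, 0, 2, 3, 1]
After 2 (swap(3, 1)): [8, 7, 4, 5, 6, 0, 2, 3, 1]
After 3 (swap(1, 4)): [8, 6, 4, 5, 7, 0, 2, 3, 1]
After 4 (reverse(0, 1)): [6, 8, 4, 5, 7, 0, 2, 3, 1]
After 5 (reverse(7, 8)): [6, 8, 4, 5, 7, 0, 2, 1, 3]
After 6 (swap(8, 2)): [6, 8, 3, 5, 7, 0, 2, 1, 4]
After 7 (swap(4, 2)): [6, 8, 7, 5, 3, 0, 2, 1, 4]
After 8 (swap(6, 4)): [6, 8, 7, 5, 2, 0, 3, 1, 4]
After 9 (swap(8, 2)): [6, 8, 4, 5, 2, 0, 3, 1, 7]
After 10 (swap(3, 5)): [6, 8, 4, 0, 2, 5, 3, 1, 7]
After 11 (reverse(3, 8)): [6, 8, 4, 7, 1, 3, 5, 2, 0]
After 12 (swap(1, 6)): [6, 5, 4, 7, 1, 3, 8, 2, 0]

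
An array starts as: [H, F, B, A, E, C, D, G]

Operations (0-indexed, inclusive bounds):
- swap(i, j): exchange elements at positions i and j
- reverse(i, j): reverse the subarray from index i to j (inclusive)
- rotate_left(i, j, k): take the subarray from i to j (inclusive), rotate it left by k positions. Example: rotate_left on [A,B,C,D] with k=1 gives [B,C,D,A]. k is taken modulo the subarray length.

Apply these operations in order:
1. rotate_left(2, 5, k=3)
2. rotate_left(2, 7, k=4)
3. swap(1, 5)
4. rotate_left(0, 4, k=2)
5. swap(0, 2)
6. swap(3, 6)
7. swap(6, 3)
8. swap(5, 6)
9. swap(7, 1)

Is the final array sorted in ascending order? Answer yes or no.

Answer: no

Derivation:
After 1 (rotate_left(2, 5, k=3)): [H, F, C, B, A, E, D, G]
After 2 (rotate_left(2, 7, k=4)): [H, F, D, G, C, B, A, E]
After 3 (swap(1, 5)): [H, B, D, G, C, F, A, E]
After 4 (rotate_left(0, 4, k=2)): [D, G, C, H, B, F, A, E]
After 5 (swap(0, 2)): [C, G, D, H, B, F, A, E]
After 6 (swap(3, 6)): [C, G, D, A, B, F, H, E]
After 7 (swap(6, 3)): [C, G, D, H, B, F, A, E]
After 8 (swap(5, 6)): [C, G, D, H, B, A, F, E]
After 9 (swap(7, 1)): [C, E, D, H, B, A, F, G]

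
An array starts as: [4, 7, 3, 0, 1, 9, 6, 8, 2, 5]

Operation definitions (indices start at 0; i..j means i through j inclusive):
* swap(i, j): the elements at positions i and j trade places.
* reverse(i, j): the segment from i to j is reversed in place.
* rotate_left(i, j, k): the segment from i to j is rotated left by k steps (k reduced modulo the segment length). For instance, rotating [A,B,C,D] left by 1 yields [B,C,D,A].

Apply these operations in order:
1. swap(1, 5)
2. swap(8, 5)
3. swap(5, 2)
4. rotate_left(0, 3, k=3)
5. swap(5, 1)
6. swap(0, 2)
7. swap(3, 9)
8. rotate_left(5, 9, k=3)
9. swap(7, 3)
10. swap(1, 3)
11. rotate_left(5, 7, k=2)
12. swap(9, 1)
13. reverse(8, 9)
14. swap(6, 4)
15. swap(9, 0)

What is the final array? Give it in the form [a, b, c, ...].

Answer: [6, 8, 0, 3, 7, 5, 1, 2, 4, 9]

Derivation:
After 1 (swap(1, 5)): [4, 9, 3, 0, 1, 7, 6, 8, 2, 5]
After 2 (swap(8, 5)): [4, 9, 3, 0, 1, 2, 6, 8, 7, 5]
After 3 (swap(5, 2)): [4, 9, 2, 0, 1, 3, 6, 8, 7, 5]
After 4 (rotate_left(0, 3, k=3)): [0, 4, 9, 2, 1, 3, 6, 8, 7, 5]
After 5 (swap(5, 1)): [0, 3, 9, 2, 1, 4, 6, 8, 7, 5]
After 6 (swap(0, 2)): [9, 3, 0, 2, 1, 4, 6, 8, 7, 5]
After 7 (swap(3, 9)): [9, 3, 0, 5, 1, 4, 6, 8, 7, 2]
After 8 (rotate_left(5, 9, k=3)): [9, 3, 0, 5, 1, 7, 2, 4, 6, 8]
After 9 (swap(7, 3)): [9, 3, 0, 4, 1, 7, 2, 5, 6, 8]
After 10 (swap(1, 3)): [9, 4, 0, 3, 1, 7, 2, 5, 6, 8]
After 11 (rotate_left(5, 7, k=2)): [9, 4, 0, 3, 1, 5, 7, 2, 6, 8]
After 12 (swap(9, 1)): [9, 8, 0, 3, 1, 5, 7, 2, 6, 4]
After 13 (reverse(8, 9)): [9, 8, 0, 3, 1, 5, 7, 2, 4, 6]
After 14 (swap(6, 4)): [9, 8, 0, 3, 7, 5, 1, 2, 4, 6]
After 15 (swap(9, 0)): [6, 8, 0, 3, 7, 5, 1, 2, 4, 9]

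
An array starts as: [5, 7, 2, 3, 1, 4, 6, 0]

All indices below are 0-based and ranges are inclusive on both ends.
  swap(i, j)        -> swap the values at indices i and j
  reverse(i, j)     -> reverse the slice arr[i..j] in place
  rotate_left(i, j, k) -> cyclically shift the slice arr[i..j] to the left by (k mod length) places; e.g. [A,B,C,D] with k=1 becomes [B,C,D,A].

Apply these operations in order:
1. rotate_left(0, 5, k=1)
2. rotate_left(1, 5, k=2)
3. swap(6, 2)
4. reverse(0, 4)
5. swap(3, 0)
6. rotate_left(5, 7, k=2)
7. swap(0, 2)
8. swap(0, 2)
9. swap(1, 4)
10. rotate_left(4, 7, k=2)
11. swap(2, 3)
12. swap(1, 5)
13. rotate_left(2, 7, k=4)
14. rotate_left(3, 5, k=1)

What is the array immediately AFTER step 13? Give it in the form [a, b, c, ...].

After 1 (rotate_left(0, 5, k=1)): [7, 2, 3, 1, 4, 5, 6, 0]
After 2 (rotate_left(1, 5, k=2)): [7, 1, 4, 5, 2, 3, 6, 0]
After 3 (swap(6, 2)): [7, 1, 6, 5, 2, 3, 4, 0]
After 4 (reverse(0, 4)): [2, 5, 6, 1, 7, 3, 4, 0]
After 5 (swap(3, 0)): [1, 5, 6, 2, 7, 3, 4, 0]
After 6 (rotate_left(5, 7, k=2)): [1, 5, 6, 2, 7, 0, 3, 4]
After 7 (swap(0, 2)): [6, 5, 1, 2, 7, 0, 3, 4]
After 8 (swap(0, 2)): [1, 5, 6, 2, 7, 0, 3, 4]
After 9 (swap(1, 4)): [1, 7, 6, 2, 5, 0, 3, 4]
After 10 (rotate_left(4, 7, k=2)): [1, 7, 6, 2, 3, 4, 5, 0]
After 11 (swap(2, 3)): [1, 7, 2, 6, 3, 4, 5, 0]
After 12 (swap(1, 5)): [1, 4, 2, 6, 3, 7, 5, 0]
After 13 (rotate_left(2, 7, k=4)): [1, 4, 5, 0, 2, 6, 3, 7]

Answer: [1, 4, 5, 0, 2, 6, 3, 7]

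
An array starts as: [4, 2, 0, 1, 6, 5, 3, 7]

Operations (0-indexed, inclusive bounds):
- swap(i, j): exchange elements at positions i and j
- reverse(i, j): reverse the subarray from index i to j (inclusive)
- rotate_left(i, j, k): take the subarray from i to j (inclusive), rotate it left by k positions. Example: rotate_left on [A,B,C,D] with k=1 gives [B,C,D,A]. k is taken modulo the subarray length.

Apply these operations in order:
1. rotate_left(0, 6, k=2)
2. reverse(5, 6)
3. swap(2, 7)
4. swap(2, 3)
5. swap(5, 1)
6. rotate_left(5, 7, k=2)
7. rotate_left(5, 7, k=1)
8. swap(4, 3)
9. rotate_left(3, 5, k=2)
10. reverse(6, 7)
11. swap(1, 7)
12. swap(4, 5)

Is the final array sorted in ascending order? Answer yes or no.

After 1 (rotate_left(0, 6, k=2)): [0, 1, 6, 5, 3, 4, 2, 7]
After 2 (reverse(5, 6)): [0, 1, 6, 5, 3, 2, 4, 7]
After 3 (swap(2, 7)): [0, 1, 7, 5, 3, 2, 4, 6]
After 4 (swap(2, 3)): [0, 1, 5, 7, 3, 2, 4, 6]
After 5 (swap(5, 1)): [0, 2, 5, 7, 3, 1, 4, 6]
After 6 (rotate_left(5, 7, k=2)): [0, 2, 5, 7, 3, 6, 1, 4]
After 7 (rotate_left(5, 7, k=1)): [0, 2, 5, 7, 3, 1, 4, 6]
After 8 (swap(4, 3)): [0, 2, 5, 3, 7, 1, 4, 6]
After 9 (rotate_left(3, 5, k=2)): [0, 2, 5, 1, 3, 7, 4, 6]
After 10 (reverse(6, 7)): [0, 2, 5, 1, 3, 7, 6, 4]
After 11 (swap(1, 7)): [0, 4, 5, 1, 3, 7, 6, 2]
After 12 (swap(4, 5)): [0, 4, 5, 1, 7, 3, 6, 2]

Answer: no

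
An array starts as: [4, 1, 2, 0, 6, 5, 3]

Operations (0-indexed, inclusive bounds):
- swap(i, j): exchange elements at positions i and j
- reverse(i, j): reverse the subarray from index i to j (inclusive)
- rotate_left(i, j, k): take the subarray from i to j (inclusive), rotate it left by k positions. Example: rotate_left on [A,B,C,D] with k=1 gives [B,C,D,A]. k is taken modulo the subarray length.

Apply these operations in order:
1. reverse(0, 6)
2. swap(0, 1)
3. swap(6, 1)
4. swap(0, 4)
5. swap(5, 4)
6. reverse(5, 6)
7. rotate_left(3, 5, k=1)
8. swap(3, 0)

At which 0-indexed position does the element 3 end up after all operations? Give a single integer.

After 1 (reverse(0, 6)): [3, 5, 6, 0, 2, 1, 4]
After 2 (swap(0, 1)): [5, 3, 6, 0, 2, 1, 4]
After 3 (swap(6, 1)): [5, 4, 6, 0, 2, 1, 3]
After 4 (swap(0, 4)): [2, 4, 6, 0, 5, 1, 3]
After 5 (swap(5, 4)): [2, 4, 6, 0, 1, 5, 3]
After 6 (reverse(5, 6)): [2, 4, 6, 0, 1, 3, 5]
After 7 (rotate_left(3, 5, k=1)): [2, 4, 6, 1, 3, 0, 5]
After 8 (swap(3, 0)): [1, 4, 6, 2, 3, 0, 5]

Answer: 4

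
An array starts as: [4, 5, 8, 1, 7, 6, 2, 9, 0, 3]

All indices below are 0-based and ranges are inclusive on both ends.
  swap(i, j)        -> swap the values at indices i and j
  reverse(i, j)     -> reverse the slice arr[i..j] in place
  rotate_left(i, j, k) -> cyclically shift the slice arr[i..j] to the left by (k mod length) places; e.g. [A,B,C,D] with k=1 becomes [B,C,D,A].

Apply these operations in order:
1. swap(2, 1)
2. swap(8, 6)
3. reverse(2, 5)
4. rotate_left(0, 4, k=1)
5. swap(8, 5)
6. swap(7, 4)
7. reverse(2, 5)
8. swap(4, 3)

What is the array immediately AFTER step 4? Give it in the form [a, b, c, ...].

Answer: [8, 6, 7, 1, 4, 5, 0, 9, 2, 3]

Derivation:
After 1 (swap(2, 1)): [4, 8, 5, 1, 7, 6, 2, 9, 0, 3]
After 2 (swap(8, 6)): [4, 8, 5, 1, 7, 6, 0, 9, 2, 3]
After 3 (reverse(2, 5)): [4, 8, 6, 7, 1, 5, 0, 9, 2, 3]
After 4 (rotate_left(0, 4, k=1)): [8, 6, 7, 1, 4, 5, 0, 9, 2, 3]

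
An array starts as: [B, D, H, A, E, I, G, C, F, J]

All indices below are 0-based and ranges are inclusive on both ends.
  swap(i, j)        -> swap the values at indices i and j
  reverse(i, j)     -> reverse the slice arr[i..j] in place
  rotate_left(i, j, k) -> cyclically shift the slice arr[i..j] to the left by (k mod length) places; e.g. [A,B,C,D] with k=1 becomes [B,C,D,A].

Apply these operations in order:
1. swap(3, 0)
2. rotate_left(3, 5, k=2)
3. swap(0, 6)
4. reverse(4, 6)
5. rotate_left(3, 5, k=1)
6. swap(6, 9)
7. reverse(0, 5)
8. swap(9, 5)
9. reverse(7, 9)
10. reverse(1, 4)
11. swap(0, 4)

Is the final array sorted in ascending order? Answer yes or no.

Answer: no

Derivation:
After 1 (swap(3, 0)): [A, D, H, B, E, I, G, C, F, J]
After 2 (rotate_left(3, 5, k=2)): [A, D, H, I, B, E, G, C, F, J]
After 3 (swap(0, 6)): [G, D, H, I, B, E, A, C, F, J]
After 4 (reverse(4, 6)): [G, D, H, I, A, E, B, C, F, J]
After 5 (rotate_left(3, 5, k=1)): [G, D, H, A, E, I, B, C, F, J]
After 6 (swap(6, 9)): [G, D, H, A, E, I, J, C, F, B]
After 7 (reverse(0, 5)): [I, E, A, H, D, G, J, C, F, B]
After 8 (swap(9, 5)): [I, E, A, H, D, B, J, C, F, G]
After 9 (reverse(7, 9)): [I, E, A, H, D, B, J, G, F, C]
After 10 (reverse(1, 4)): [I, D, H, A, E, B, J, G, F, C]
After 11 (swap(0, 4)): [E, D, H, A, I, B, J, G, F, C]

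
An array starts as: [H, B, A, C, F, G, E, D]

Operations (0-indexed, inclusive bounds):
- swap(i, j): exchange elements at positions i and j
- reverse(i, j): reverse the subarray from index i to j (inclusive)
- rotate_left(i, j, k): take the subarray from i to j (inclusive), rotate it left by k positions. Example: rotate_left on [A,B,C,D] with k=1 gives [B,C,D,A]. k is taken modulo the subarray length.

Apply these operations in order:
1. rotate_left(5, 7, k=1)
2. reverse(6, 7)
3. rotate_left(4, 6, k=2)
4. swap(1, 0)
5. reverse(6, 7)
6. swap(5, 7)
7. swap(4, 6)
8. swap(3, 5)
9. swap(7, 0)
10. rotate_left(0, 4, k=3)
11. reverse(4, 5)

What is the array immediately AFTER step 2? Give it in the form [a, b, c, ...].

After 1 (rotate_left(5, 7, k=1)): [H, B, A, C, F, E, D, G]
After 2 (reverse(6, 7)): [H, B, A, C, F, E, G, D]

Answer: [H, B, A, C, F, E, G, D]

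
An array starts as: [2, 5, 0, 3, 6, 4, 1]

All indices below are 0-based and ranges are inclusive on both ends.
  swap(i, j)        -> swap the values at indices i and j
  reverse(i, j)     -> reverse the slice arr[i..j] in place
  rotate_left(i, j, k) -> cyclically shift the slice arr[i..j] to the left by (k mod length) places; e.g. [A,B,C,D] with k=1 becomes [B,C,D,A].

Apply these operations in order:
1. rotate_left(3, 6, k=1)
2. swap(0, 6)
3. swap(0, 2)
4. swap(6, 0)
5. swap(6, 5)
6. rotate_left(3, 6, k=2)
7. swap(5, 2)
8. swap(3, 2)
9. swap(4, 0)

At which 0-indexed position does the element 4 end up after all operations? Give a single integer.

After 1 (rotate_left(3, 6, k=1)): [2, 5, 0, 6, 4, 1, 3]
After 2 (swap(0, 6)): [3, 5, 0, 6, 4, 1, 2]
After 3 (swap(0, 2)): [0, 5, 3, 6, 4, 1, 2]
After 4 (swap(6, 0)): [2, 5, 3, 6, 4, 1, 0]
After 5 (swap(6, 5)): [2, 5, 3, 6, 4, 0, 1]
After 6 (rotate_left(3, 6, k=2)): [2, 5, 3, 0, 1, 6, 4]
After 7 (swap(5, 2)): [2, 5, 6, 0, 1, 3, 4]
After 8 (swap(3, 2)): [2, 5, 0, 6, 1, 3, 4]
After 9 (swap(4, 0)): [1, 5, 0, 6, 2, 3, 4]

Answer: 6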